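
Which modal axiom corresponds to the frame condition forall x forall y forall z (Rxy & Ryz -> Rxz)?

□q → □□q

A defining formula is □q → □□q (the 4 axiom).
Suppose □q→□□q is valid. Take Rxy, Ryz and set V(q)={w : Rxw}. Then □q at x, so □□q at x, so □q at y, so q at z, i.e. Rxz.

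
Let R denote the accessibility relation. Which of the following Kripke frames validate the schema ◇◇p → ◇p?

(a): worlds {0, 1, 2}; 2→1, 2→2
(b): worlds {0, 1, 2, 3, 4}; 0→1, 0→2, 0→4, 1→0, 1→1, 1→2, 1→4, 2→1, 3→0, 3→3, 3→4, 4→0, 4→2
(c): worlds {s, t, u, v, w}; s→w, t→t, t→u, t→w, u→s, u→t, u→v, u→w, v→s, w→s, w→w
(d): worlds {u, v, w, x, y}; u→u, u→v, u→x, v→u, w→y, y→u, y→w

The schema corresponds to transitivity: ∀x ∀y ∀z (Rxy ∧ Ryz → Rxz).
(a): satisfies the condition.
(b): fails — R34 and R42 but not R32.
(c): fails — Rut and Rtu but not Ruu.
(d): fails — Rvu and Ruv but not Rvv.

(a)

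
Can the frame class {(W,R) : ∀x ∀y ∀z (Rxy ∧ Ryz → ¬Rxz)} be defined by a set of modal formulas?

Any modally definable frame class is closed under surjective bounded morphisms.
The 5-cycle (worlds 0,1,2,3,4 with 0→1→2→3→4→0) is intransitive. Mapping every world to a single reflexive point • is a surjective bounded morphism; the reflexive point is not intransitive (R••∧R•• but R••).
So the class is not modally definable.

No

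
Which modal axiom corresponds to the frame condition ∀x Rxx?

□ψ → ψ

The condition is reflexivity. The T schema □ψ → ψ defines it.
Suppose □ψ→ψ is valid. At any x set V(ψ)={w : Rxw}. Then □ψ holds at x, so ψ holds at x, i.e. Rxx.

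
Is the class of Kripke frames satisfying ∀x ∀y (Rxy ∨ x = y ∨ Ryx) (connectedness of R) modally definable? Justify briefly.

No — not modally definable

Modal frame validity is preserved under disjoint unions.
Take 4 disjoint single-world reflexive frames: each is trivially connected, but their disjoint union has 4 worlds with no edge between distinct components, so it is not connected.
Hence connectedness of R is not modally definable.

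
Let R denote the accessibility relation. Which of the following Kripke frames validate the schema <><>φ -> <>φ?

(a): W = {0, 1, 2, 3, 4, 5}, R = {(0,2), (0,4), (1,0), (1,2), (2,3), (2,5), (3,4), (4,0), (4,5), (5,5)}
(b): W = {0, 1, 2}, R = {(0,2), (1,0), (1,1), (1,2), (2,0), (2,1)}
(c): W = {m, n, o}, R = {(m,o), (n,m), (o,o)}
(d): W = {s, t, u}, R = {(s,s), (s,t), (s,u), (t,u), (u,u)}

This is the axiom for transitivity; its first-order frame correspondent is forall x forall y forall z (Rxy & Ryz -> Rxz).
(a): fails — R10 and R04 but not R14.
(b): fails — R02 and R20 but not R00.
(c): fails — Rnm and Rmo but not Rno.
(d): holds.

(d)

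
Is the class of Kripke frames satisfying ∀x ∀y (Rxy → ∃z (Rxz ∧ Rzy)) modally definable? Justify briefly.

Yes: it is density, defined by the C4 schema □□r → □r.
Suppose □□r→□r is valid. Take Rxy and set V(r)={w : xR²w}. Then □□r at x, so □r at x, so r at y, i.e. ∃z(Rxz∧Rzy).

Yes, by □□r → □r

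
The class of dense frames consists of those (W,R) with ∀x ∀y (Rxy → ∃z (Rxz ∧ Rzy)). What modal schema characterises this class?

□□q → □q

A defining formula is □□q → □q (the C4 axiom).
Suppose □□q→□q is valid. Take Rxy and set V(q)={w : xR²w}. Then □□q at x, so □q at x, so q at y, i.e. ∃z(Rxz∧Rzy).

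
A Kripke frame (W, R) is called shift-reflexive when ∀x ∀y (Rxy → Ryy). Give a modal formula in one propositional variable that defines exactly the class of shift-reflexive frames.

A defining formula is □(□p → p) (the T□ axiom).
Suppose □(□p→p) is valid. Take Rxy and set V(p)={w : Ryw}. Then at y, □p holds; since □(□p→p) at x, □p→p at y, so p at y, i.e. Ryy.

□(□p → p)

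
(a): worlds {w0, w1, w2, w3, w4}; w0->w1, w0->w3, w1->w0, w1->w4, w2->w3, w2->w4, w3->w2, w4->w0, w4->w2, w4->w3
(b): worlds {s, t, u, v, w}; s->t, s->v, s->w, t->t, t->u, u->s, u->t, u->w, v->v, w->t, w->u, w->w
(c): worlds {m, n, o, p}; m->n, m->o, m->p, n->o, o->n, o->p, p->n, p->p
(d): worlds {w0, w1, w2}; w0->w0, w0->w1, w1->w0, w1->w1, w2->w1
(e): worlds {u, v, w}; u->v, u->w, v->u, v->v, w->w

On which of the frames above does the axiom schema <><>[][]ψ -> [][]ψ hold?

Frame correspondent (Sahlqvist): forall x forall y forall z ((x R^2 y & x R^2 z) -> exists w (y R^2 w & z = w)) — i.e. a generalized confluence (Geach) condition.
(a): fails — w0R²w2, w0R²w4 but no w with w2R²w and w4=w.
(b): fails — sR²t, sR²v but no w* with tR²w* and v=w*.
(c): fails — mR²n, mR²o but no w with nR²w and o=w.
(d): condition met.
(e): fails — uR²w, uR²u but no t with wR²t and u=t.
Valid on: (d).

(d)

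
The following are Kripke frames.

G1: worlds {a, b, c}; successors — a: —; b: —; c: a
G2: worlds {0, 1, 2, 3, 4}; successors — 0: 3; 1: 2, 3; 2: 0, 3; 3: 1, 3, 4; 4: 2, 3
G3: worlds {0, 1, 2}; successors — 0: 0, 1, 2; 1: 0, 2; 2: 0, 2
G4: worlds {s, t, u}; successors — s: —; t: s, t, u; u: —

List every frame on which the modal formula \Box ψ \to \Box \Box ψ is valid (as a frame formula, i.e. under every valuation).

G1, G4

Frame correspondent (Sahlqvist): \forall x \forall y \forall z (Rxy \wedge Ryz \to Rxz) — i.e. transitivity.
G1: ✓.
G2: fails — R34 and R42 but not R32.
G3: fails — R10 and R01 but not R11.
G4: ✓.
Valid on: G1, G4.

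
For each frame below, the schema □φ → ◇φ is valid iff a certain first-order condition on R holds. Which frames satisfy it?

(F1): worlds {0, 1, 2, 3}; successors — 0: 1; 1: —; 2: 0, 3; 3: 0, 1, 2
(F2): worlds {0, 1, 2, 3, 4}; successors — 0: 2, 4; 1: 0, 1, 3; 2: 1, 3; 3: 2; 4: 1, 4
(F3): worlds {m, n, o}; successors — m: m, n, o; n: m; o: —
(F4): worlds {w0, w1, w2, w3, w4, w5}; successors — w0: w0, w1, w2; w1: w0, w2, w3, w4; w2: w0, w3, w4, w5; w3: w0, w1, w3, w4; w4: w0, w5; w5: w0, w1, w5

The schema corresponds to seriality: ∀x ∃y Rxy.
(F1): fails — world 1 has no successor.
(F2): satisfies the condition.
(F3): fails — world o has no successor.
(F4): satisfies the condition.

(F2), (F4)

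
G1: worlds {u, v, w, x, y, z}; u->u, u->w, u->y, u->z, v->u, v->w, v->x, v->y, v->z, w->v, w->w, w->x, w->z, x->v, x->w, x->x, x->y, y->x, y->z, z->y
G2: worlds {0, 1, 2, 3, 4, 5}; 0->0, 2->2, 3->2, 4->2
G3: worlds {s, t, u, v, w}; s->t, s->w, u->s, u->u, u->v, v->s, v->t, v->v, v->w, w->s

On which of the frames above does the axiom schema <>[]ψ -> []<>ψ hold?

The schema corresponds to convergence: forall x forall y forall z (Rxy & Rxz -> exists w (Ryw & Rzw)).
G1: fails — Ruy and Ruz but y and z have no common successor.
G2: holds.
G3: fails — Rsw and Rst but w and t have no common successor.
Valid on: G2.

G2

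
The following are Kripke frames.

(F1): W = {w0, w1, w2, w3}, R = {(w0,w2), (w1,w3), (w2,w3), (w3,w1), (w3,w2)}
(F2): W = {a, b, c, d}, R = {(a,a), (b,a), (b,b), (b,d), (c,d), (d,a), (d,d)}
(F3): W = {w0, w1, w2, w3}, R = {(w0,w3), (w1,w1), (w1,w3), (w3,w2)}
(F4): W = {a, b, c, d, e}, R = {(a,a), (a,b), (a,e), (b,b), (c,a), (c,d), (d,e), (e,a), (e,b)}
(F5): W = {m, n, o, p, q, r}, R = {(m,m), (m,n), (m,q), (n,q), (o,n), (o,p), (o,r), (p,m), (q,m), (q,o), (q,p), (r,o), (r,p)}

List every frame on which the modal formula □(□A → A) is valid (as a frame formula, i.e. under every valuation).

(F2)

The schema corresponds to shift-reflexivity: ∀x ∀y (Rxy → Ryy).
(F1): fails — Rw3w1 but not Rw1w1.
(F2): condition met.
(F3): fails — Rw3w2 but not Rw2w2.
(F4): fails — Rcd but not Rdd.
(F5): fails — Ron but not Rnn.
Valid on: (F2).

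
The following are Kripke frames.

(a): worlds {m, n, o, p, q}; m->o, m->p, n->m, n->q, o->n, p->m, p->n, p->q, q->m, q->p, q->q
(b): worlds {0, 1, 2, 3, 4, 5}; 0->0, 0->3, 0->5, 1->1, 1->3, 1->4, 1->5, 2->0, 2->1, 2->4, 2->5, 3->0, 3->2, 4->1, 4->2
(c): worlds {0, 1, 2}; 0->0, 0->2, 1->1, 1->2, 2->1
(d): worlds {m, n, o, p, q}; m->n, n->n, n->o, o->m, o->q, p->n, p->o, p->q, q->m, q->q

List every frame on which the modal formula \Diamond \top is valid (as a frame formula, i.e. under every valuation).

The schema corresponds to seriality: \forall x \exists y Rxy.
(a): holds.
(b): fails — world 5 has no successor.
(c): holds.
(d): holds.

(a), (c), (d)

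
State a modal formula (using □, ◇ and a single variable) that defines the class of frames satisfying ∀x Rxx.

□ψ → ψ

This is reflexivity; the standard corresponding axiom is T: □ψ → ψ.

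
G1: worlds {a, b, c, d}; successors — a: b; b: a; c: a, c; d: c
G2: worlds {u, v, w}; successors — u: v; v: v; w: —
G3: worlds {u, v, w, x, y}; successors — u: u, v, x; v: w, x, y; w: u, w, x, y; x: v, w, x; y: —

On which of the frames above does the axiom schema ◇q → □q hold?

G2

This is the axiom for partial functionality; its first-order frame correspondent is ∀x ∀y ∀z (Rxy ∧ Rxz → y = z).
G1: fails — c sees both a and c.
G2: holds.
G3: fails — u sees both u and v.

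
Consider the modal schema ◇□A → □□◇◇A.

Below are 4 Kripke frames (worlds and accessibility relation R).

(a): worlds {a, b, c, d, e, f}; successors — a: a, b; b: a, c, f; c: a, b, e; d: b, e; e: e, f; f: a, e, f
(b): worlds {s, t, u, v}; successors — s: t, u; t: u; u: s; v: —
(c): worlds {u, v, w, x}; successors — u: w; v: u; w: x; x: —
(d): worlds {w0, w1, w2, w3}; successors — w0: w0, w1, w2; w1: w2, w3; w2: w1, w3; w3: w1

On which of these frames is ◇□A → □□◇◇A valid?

The schema corresponds to a generalized confluence (Geach) condition: ∀x ∀y ∀z ((xRy ∧ xR²z) → ∃w (yRw ∧ zR²w)).
(a): satisfies the condition.
(b): fails — sRu, sR²u but no w with uRw and uR²w.
(c): fails — uRw, uR²x but no t with wRt and xR²t.
(d): fails — w1Rw3, w1R²w3 but no w with w3Rw and w3R²w.

(a)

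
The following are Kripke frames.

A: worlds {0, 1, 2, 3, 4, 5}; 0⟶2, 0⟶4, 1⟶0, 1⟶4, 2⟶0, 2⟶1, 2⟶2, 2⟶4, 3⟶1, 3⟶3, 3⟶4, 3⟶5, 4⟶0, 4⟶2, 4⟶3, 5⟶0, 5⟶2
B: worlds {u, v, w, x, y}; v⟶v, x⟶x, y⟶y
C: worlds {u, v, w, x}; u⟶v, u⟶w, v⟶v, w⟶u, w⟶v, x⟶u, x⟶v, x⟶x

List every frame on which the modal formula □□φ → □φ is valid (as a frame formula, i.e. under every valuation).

A, B

Frame correspondent (Sahlqvist): ∀x ∀y (Rxy → ∃z (Rxz ∧ Rzy)) — i.e. density.
A: ✓.
B: ✓.
C: fails — Rwu but no z with Rwz and Rzu.
Valid on: A, B.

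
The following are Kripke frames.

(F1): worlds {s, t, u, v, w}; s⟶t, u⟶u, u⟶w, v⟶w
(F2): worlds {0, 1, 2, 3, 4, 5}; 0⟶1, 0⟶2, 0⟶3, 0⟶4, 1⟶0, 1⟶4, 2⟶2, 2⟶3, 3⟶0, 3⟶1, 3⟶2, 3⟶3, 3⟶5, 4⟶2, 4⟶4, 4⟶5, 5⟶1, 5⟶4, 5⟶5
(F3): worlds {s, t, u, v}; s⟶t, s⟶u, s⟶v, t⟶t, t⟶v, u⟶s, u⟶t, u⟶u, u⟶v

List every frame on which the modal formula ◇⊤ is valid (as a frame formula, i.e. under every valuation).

This is the axiom for seriality; its first-order frame correspondent is ∀x ∃y Rxy.
(F1): fails — world t has no successor.
(F2): satisfies the condition.
(F3): fails — world v has no successor.
Valid on: (F2).

(F2)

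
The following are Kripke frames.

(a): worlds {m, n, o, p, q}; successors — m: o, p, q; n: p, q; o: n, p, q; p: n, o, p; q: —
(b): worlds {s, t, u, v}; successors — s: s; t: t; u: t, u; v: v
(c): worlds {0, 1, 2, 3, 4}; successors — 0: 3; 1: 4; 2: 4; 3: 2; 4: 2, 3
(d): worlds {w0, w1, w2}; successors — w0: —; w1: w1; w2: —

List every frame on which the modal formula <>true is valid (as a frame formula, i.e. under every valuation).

(b), (c)

The schema corresponds to seriality: forall x exists y Rxy.
(a): fails — world q has no successor.
(b): condition met.
(c): condition met.
(d): fails — world w0 has no successor.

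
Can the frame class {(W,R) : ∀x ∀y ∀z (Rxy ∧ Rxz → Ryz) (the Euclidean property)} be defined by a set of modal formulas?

Yes, by ◇r → □◇r

Yes: it is the Euclidean property, defined by the 5 schema ◇r → □◇r.
Suppose ◇r→□◇r is valid. Take Rxy, Rxz and set V(r)={y}. Then ◇r at x, so □◇r at x, so ◇r at z, so some w with Rzw has r; w=y, i.e. Rzy. By symmetry of the argument, Ryz.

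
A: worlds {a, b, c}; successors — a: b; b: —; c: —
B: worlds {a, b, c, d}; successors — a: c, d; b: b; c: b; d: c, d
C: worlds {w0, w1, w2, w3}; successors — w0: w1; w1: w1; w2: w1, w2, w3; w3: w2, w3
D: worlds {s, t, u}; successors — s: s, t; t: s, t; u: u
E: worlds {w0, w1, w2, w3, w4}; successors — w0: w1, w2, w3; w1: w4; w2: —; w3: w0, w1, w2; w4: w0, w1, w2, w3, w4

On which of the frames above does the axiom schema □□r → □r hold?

B, C, D

This is the axiom for density; its first-order frame correspondent is ∀x ∀y (Rxy → ∃z (Rxz ∧ Rzy)).
A: fails — Rab but no z with Raz and Rzb.
B: holds.
C: holds.
D: holds.
E: fails — Rw3w0 but no z with Rw3z and Rzw0.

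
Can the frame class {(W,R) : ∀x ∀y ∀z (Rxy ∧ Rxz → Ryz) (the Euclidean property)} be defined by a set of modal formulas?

This is a Sahlqvist condition; the 5 axiom ◇q → □◇q defines it.
Suppose ◇q→□◇q is valid. Take Rxy, Rxz and set V(q)={y}. Then ◇q at x, so □◇q at x, so ◇q at z, so some w with Rzw has q; w=y, i.e. Rzy. By symmetry of the argument, Ryz.

Yes — defined by ◇q → □◇q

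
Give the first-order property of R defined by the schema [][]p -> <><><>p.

This is a Sahlqvist (Geach-type) schema ◇^0□^2p → □^0◇^3p.
Minimal-valuation argument: fix x; take any y with xR^0y and any z with xR^0z. Set V(p) to the set of worlds R-reachable from y in exactly 2 steps. Then □^2p holds at y, so the antecedent holds at x; validity forces ◇^3p at z, giving a w with zR^3w and yR^2w.
First-order correspondent: forall x exists w (x R^2 w & x R^3 w).

forall x exists w (x R^2 w & x R^3 w)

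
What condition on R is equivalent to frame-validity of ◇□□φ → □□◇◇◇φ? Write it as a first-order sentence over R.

This is a Sahlqvist (Geach-type) schema ◇^1□^2φ → □^2◇^3φ.
Minimal-valuation argument: fix x; take any y with xR^1y and any z with xR^2z. Set V(φ) to the set of worlds R-reachable from y in exactly 2 steps. Then □^2φ holds at y, so the antecedent holds at x; validity forces ◇^3φ at z, giving a w with zR^3w and yR^2w.
First-order correspondent: ∀x ∀y ∀z ((xRy ∧ xR²z) → ∃w (yR²w ∧ zR³w)).

∀x ∀y ∀z ((xRy ∧ xR²z) → ∃w (yR²w ∧ zR³w))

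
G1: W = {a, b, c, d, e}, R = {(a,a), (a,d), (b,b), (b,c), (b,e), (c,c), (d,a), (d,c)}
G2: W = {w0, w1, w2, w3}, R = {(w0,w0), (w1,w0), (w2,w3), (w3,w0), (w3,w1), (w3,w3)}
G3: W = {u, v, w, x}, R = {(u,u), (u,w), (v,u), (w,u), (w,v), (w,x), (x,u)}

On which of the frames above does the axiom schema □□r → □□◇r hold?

G2, G3

This is the axiom for a generalized confluence (Geach) condition; its first-order frame correspondent is ∀x ∀z (xR²z → ∃w (xR²w ∧ zRw)).
G1: fails — bR²e but no w with bR²w and eRw.
G2: satisfies the condition.
G3: satisfies the condition.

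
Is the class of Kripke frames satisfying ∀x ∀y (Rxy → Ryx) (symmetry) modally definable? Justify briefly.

The condition is symmetry. A defining modal formula is p → □◇p.

Yes — defined by p → □◇p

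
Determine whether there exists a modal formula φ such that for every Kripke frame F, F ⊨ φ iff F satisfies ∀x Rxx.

Yes — defined by □q → q

The condition is reflexivity. A defining modal formula is □q → q.
Suppose □q→q is valid. At any x set V(q)={w : Rxw}. Then □q holds at x, so q holds at x, i.e. Rxx.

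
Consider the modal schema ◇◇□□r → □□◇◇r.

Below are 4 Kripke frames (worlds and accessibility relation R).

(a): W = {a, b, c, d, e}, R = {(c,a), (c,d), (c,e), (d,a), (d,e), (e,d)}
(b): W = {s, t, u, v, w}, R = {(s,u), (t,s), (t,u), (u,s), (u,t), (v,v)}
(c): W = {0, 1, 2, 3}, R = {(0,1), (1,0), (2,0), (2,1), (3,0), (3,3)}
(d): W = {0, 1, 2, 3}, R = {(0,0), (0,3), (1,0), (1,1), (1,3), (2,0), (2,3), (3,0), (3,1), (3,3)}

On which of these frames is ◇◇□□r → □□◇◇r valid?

This is the axiom for a generalized confluence (Geach) condition; its first-order frame correspondent is ∀x ∀y ∀z ((xR²y ∧ xR²z) → ∃w (yR²w ∧ zR²w)).
(a): fails — cR²a, cR²a but no w with aR²w and aR²w.
(b): satisfies the condition.
(c): fails — 2R²0, 2R²1 but no w with 0R²w and 1R²w.
(d): satisfies the condition.
Valid on: (b), (d).

(b), (d)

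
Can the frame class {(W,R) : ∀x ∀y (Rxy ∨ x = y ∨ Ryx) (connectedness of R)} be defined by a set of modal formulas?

If a class were modally definable it would be closed under disjoint unions (Goldblatt–Thomason).
Take 4 disjoint single-world reflexive frames: each is trivially connected, but their disjoint union has 4 worlds with no edge between distinct components, so it is not connected.
So no modal formula (or set of formulas) defines exactly the connected frames.

Not modally definable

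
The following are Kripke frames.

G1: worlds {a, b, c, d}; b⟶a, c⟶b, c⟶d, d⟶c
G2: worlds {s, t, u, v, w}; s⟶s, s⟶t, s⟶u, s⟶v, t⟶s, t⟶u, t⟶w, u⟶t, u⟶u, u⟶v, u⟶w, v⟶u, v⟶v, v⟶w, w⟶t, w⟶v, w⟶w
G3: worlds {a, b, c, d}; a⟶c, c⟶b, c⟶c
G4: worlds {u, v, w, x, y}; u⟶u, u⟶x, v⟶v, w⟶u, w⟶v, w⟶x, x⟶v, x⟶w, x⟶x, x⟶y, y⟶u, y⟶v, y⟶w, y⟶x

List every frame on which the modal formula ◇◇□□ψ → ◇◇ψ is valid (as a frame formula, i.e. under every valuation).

G2, G4

This is the axiom for a generalized confluence (Geach) condition; its first-order frame correspondent is ∀x ∀y (xR²y → ∃w (yR²w ∧ xR²w)).
G1: fails — cR²a but no w with aR²w and cR²w.
G2: satisfies the condition.
G3: fails — aR²b but no w with bR²w and aR²w.
G4: satisfies the condition.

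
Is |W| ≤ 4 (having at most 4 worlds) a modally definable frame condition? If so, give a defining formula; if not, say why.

Not modally definable

Modal frame validity is preserved under disjoint unions.
Any modal formula valid on each of 5 disjoint one-world frames is valid on their disjoint union (validity is preserved under disjoint unions). Each one-world frame has |W|=1≤4, but the union has |W|=5.
So no modal formula (or set of formulas) defines exactly the |W|≤4 frames.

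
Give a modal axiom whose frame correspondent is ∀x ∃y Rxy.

A defining formula is □p → ◇p (the D axiom).
Suppose □p→◇p is valid. At any x set V(p)=W. Then □p at x, so ◇p at x, so x has a successor.

□p → ◇p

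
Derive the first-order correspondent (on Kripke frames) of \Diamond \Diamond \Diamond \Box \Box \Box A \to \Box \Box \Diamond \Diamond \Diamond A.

This is a Sahlqvist (Geach-type) schema ◇^3□^3A → □^2◇^3A.
Minimal-valuation argument: fix x; take any y with xR^3y and any z with xR^2z. Set V(A) to the set of worlds R-reachable from y in exactly 3 steps. Then □^3A holds at y, so the antecedent holds at x; validity forces ◇^3A at z, giving a w with zR^3w and yR^3w.
First-order correspondent: \forall x \forall y \forall z ((x R^3 y \wedge x R^2 z) \to \exists w (y R^3 w \wedge z R^3 w)).

\forall x \forall y \forall z ((x R^3 y \wedge x R^2 z) \to \exists w (y R^3 w \wedge z R^3 w))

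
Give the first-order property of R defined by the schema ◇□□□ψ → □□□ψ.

This is a Sahlqvist (Geach-type) schema ◇^1□^3ψ → □^3◇^0ψ.
First-order correspondent: ∀x ∀y ∀z ((xRy ∧ xR³z) → ∃w (yR³w ∧ z = w)).

∀x ∀y ∀z ((xRy ∧ xR³z) → ∃w (yR³w ∧ z = w))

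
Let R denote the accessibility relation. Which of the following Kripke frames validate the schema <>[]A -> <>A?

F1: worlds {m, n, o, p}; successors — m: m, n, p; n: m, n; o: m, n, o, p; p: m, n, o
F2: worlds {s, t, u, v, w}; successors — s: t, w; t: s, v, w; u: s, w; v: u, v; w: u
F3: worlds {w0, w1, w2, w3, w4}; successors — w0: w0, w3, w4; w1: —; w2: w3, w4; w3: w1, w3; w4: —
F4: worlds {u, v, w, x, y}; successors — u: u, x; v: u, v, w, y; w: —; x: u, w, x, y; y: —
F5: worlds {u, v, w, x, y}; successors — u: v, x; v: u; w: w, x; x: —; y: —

F1

The schema corresponds to a generalized confluence (Geach) condition: forall x forall y (xRy -> exists w (yRw & xRw)).
F1: condition met.
F2: fails — sRw but no w* with wRw* and sRw*.
F3: fails — w0Rw4 but no w with w4Rw and w0Rw.
F4: fails — vRw but no t with wRt and vRt.
F5: fails — uRv but no t with vRt and uRt.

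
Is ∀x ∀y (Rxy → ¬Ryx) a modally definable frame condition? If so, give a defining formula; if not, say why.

If a class were modally definable it would be closed under surjective bounded morphisms (Goldblatt–Thomason).
The 5-cycle (worlds s,t,u,v,w with s→t→u→v→w→s) is asymmetric. Mapping every world to a single reflexive point • is a surjective bounded morphism, and the reflexive point is not asymmetric (R•• but asymmetry requires ¬R••).
So the class is not modally definable.

No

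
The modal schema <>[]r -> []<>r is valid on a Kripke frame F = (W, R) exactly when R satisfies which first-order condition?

Suppose ◇□r→□◇r is valid. Take Rxy, Rxz and set V(r)={w : Ryw}. Then □r at y so ◇□r at x, so □◇r at x, so ◇r at z, giving w with Rzw and Ryw.

Convergence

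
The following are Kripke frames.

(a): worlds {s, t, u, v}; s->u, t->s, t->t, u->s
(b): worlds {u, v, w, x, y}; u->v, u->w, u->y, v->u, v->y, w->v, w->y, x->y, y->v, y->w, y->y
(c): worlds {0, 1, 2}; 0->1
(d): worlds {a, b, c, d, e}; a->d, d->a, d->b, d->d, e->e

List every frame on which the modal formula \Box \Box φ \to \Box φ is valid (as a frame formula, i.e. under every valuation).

(d)

The schema corresponds to density: \forall x \forall y (Rxy \to \exists z (Rxz \wedge Rzy)).
(a): fails — Rsu but no z with Rsz and Rzu.
(b): fails — Rvu but no z with Rvz and Rzu.
(c): fails — R01 but no z with R0z and Rz1.
(d): satisfies the condition.
Valid on: (d).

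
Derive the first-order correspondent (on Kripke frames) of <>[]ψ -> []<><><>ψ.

This is a Sahlqvist (Geach-type) schema ◇^1□^1ψ → □^1◇^3ψ.
Minimal-valuation argument: fix x; take any y with xR^1y and any z with xR^1z. Set V(ψ) to the set of worlds R-reachable from y in exactly 1 step. Then □^1ψ holds at y, so the antecedent holds at x; validity forces ◇^3ψ at z, giving a w with zR^3w and yR^1w.
First-order correspondent: forall x forall y forall z ((xRy & xRz) -> exists w (yRw & z R^3 w)).

forall x forall y forall z ((xRy & xRz) -> exists w (yRw & z R^3 w))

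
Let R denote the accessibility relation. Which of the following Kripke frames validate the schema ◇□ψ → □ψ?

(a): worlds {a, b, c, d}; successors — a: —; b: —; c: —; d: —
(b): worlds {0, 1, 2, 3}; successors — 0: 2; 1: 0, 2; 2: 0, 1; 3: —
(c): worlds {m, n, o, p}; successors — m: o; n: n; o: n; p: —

The schema corresponds to the Euclidean property: ∀x ∀y ∀z (Rxy ∧ Rxz → Ryz).
(a): condition met.
(b): fails — R02 and R02 but not R22.
(c): fails — Rmo and Rmo but not Roo.
Valid on: (a).

(a)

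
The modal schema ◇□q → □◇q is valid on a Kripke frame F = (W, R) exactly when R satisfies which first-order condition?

Convergence

Suppose ◇□q→□◇q is valid. Take Rxy, Rxz and set V(q)={w : Ryw}. Then □q at y so ◇□q at x, so □◇q at x, so ◇q at z, giving w with Rzw and Ryw.
Conversely, on a frame with convergence the schema holds at every world under every valuation.
Frame condition: ∀x ∀y ∀z (Rxy ∧ Rxz → ∃w (Ryw ∧ Rzw)).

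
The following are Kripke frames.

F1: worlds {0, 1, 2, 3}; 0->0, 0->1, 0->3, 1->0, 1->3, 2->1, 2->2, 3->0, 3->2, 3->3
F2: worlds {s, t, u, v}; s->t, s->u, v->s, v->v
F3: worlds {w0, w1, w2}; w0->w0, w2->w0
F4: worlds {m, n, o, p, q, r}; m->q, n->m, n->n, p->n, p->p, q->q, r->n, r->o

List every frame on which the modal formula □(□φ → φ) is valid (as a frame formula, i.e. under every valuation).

F3

Frame correspondent (Sahlqvist): ∀x ∀y (Rxy → Ryy) — i.e. shift-reflexivity.
F1: fails — R01 but not R11.
F2: fails — Rsu but not Ruu.
F3: condition met.
F4: fails — Rro but not Roo.
Valid on: F3.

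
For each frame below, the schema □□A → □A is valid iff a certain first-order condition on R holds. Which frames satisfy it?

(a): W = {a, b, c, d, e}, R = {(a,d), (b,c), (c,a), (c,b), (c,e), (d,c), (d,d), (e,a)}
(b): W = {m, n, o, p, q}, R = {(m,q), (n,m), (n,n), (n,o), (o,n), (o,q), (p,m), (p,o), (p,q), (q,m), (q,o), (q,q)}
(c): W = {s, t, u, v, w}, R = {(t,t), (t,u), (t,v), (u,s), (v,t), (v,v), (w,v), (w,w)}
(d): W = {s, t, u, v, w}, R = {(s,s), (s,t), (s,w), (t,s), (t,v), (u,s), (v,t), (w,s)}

The schema corresponds to density: ∀x ∀y (Rxy → ∃z (Rxz ∧ Rzy)).
(a): fails — Rbc but no z with Rbz and Rzc.
(b): holds.
(c): fails — Rus but no z with Ruz and Rzs.
(d): fails — Rtv but no z with Rtz and Rzv.

(b)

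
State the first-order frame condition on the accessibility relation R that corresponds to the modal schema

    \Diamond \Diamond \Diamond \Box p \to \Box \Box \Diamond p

\forall x \forall y \forall z ((x R^3 y \wedge x R^2 z) \to \exists w (yRw \wedge zRw))

This is a Sahlqvist (Geach-type) schema ◇^3□^1p → □^2◇^1p.
Minimal-valuation argument: fix x; take any y with xR^3y and any z with xR^2z. Set V(p) to the set of worlds R-reachable from y in exactly 1 step. Then □^1p holds at y, so the antecedent holds at x; validity forces ◇^1p at z, giving a w with zR^1w and yR^1w.
First-order correspondent: \forall x \forall y \forall z ((x R^3 y \wedge x R^2 z) \to \exists w (yRw \wedge zRw)).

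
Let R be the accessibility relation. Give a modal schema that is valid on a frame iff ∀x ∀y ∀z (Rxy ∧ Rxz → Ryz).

The condition is the Euclidean property. The 5 schema ◇r → □◇r defines it.
Suppose ◇r→□◇r is valid. Take Rxy, Rxz and set V(r)={y}. Then ◇r at x, so □◇r at x, so ◇r at z, so some w with Rzw has r; w=y, i.e. Rzy. By symmetry of the argument, Ryz.

◇r → □◇r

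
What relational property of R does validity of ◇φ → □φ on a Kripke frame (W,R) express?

partial functionality: ∀x ∀y ∀z (Rxy ∧ Rxz → y = z)

Suppose ◇φ→□φ is valid. Take Rxy, Rxz and set V(φ)={y}. Then ◇φ at x, so □φ at x, so φ at z, i.e. z=y.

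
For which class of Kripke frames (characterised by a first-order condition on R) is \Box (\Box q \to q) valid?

Suppose □(□q→q) is valid. Take Rxy and set V(q)={w : Ryw}. Then at y, □q holds; since □(□q→q) at x, □q→q at y, so q at y, i.e. Ryy.
Conversely, any frame satisfying \forall x \forall y (Rxy \to Ryy) validates the schema.
Frame condition: \forall x \forall y (Rxy \to Ryy).

Shift-reflexivity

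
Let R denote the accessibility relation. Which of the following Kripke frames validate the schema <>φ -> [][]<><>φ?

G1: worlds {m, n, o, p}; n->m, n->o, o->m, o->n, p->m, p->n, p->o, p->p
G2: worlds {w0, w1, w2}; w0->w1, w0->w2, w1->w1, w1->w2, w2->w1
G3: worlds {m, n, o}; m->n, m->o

G2, G3

The schema corresponds to a generalized confluence (Geach) condition: forall x forall y forall z ((xRy & x R^2 z) -> exists w (y = w & z R^2 w)).
G1: fails — nRm, nR²m but no w with m=w and mR²w.
G2: holds.
G3: holds.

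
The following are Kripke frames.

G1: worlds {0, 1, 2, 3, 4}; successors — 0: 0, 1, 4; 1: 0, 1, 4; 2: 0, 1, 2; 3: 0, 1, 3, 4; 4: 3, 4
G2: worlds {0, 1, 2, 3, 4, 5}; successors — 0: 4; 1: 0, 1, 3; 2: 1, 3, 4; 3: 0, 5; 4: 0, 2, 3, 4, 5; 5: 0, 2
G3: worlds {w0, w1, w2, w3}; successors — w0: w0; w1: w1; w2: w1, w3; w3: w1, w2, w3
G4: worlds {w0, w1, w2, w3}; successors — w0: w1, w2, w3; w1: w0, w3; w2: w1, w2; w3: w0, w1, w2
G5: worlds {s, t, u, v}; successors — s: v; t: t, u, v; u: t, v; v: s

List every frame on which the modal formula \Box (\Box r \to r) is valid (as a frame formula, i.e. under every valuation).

G1

This is the axiom for shift-reflexivity; its first-order frame correspondent is \forall x \forall y (Rxy \to Ryy).
G1: satisfies the condition.
G2: fails — R10 but not R00.
G3: fails — Rw3w2 but not Rw2w2.
G4: fails — Rw1w0 but not Rw0w0.
G5: fails — Ruv but not Rvv.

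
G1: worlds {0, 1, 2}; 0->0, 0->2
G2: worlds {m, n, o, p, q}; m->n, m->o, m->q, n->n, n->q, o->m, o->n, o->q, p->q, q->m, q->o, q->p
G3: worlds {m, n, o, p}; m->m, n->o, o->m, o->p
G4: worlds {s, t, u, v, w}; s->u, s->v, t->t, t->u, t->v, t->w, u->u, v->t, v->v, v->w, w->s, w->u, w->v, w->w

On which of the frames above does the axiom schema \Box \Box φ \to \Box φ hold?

G1, G4

Frame correspondent (Sahlqvist): \forall x \forall y (Rxy \to \exists z (Rxz \wedge Rzy)) — i.e. density.
G1: condition met.
G2: fails — Rqp but no z with Rqz and Rzp.
G3: fails — Rno but no z with Rnz and Rzo.
G4: condition met.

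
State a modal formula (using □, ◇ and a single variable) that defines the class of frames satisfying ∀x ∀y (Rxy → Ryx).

The condition is symmetry. The B schema r → □◇r defines it.
Suppose r→□◇r is valid. Take Rxy and set V(r)={x}. Then r at x, so □◇r at x, so ◇r at y, so some z with Ryz has r; z=x, i.e. Ryx.

r → □◇r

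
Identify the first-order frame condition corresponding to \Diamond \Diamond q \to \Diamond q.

transitivity: \forall x \forall y \forall z (Rxy \wedge Ryz \to Rxz)

This is frame-equivalent to □q → □□q (substitute ¬q for q and contrapose).
Suppose □q→□□q is valid. Take Rxy, Ryz and set V(q)={w : Rxw}. Then □q at x, so □□q at x, so □q at y, so q at z, i.e. Rxz.
Conversely, any frame satisfying \forall x \forall y \forall z (Rxy \wedge Ryz \to Rxz) validates the schema.
So the correspondent is transitivity.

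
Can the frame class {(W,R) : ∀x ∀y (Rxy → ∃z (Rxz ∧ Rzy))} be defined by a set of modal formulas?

This is a Sahlqvist condition; the C4 axiom □□r → □r defines it.
Suppose □□r→□r is valid. Take Rxy and set V(r)={w : xR²w}. Then □□r at x, so □r at x, so r at y, i.e. ∃z(Rxz∧Rzy).

Yes — defined by □□r → □r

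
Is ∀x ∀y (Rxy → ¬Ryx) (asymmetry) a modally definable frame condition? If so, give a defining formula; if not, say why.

No

If a class were modally definable it would be closed under surjective bounded morphisms (Goldblatt–Thomason).
The 4-cycle (worlds w0,w1,w2,w3 with w0→w1→w2→w3→w0) is asymmetric. Mapping every world to a single reflexive point • is a surjective bounded morphism, and the reflexive point is not asymmetric (R•• but asymmetry requires ¬R••).
So no modal formula (or set of formulas) defines exactly the asymmetric frames.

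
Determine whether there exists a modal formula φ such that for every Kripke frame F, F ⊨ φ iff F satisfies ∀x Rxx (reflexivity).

Yes: it is reflexivity, defined by the T schema □q → q.
Suppose □q→q is valid. At any x set V(q)={w : Rxw}. Then □q holds at x, so q holds at x, i.e. Rxx.

Definable; □q → q defines it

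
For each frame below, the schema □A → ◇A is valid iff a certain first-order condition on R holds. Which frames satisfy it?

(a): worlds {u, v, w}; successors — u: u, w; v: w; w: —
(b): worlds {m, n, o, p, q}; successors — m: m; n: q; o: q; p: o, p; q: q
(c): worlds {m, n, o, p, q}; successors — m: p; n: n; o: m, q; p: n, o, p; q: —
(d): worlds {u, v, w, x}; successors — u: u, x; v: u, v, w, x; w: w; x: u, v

The schema corresponds to seriality: ∀x ∃y Rxy.
(a): fails — world w has no successor.
(b): satisfies the condition.
(c): fails — world q has no successor.
(d): satisfies the condition.

(b), (d)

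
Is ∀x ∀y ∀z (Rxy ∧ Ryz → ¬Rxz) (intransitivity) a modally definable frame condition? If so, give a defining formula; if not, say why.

No — not modally definable

Modal frame validity is preserved under surjective bounded morphisms.
The 5-cycle (worlds w0,w1,w2,w3,w4 with w0→w1→w2→w3→w4→w0) is intransitive. Mapping every world to a single reflexive point • is a surjective bounded morphism; the reflexive point is not intransitive (R••∧R•• but R••).
So the class is not modally definable.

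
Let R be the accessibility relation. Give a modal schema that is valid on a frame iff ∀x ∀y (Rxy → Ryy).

A defining formula is □(□r → r) (the T□ axiom).
Suppose □(□r→r) is valid. Take Rxy and set V(r)={w : Ryw}. Then at y, □r holds; since □(□r→r) at x, □r→r at y, so r at y, i.e. Ryy.

□(□r → r)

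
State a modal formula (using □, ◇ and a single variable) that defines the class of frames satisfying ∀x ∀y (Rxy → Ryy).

The condition is shift-reflexivity. The T□ schema □(□p → p) defines it.
Suppose □(□p→p) is valid. Take Rxy and set V(p)={w : Ryw}. Then at y, □p holds; since □(□p→p) at x, □p→p at y, so p at y, i.e. Ryy.

□(□p → p)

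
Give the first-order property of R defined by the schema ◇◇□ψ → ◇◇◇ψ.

This is a Sahlqvist (Geach-type) schema ◇^2□^1ψ → □^0◇^3ψ.
Minimal-valuation argument: fix x; take any y with xR^2y and any z with xR^0z. Set V(ψ) to the set of worlds R-reachable from y in exactly 1 step. Then □^1ψ holds at y, so the antecedent holds at x; validity forces ◇^3ψ at z, giving a w with zR^3w and yR^1w.
First-order correspondent: ∀x ∀y (xR²y → ∃w (yRw ∧ xR³w)).

∀x ∀y (xR²y → ∃w (yRw ∧ xR³w))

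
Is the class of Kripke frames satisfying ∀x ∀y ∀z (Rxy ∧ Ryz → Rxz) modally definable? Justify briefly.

Yes: it is transitivity, defined by the 4 schema □q → □□q.

Yes, by □q → □□q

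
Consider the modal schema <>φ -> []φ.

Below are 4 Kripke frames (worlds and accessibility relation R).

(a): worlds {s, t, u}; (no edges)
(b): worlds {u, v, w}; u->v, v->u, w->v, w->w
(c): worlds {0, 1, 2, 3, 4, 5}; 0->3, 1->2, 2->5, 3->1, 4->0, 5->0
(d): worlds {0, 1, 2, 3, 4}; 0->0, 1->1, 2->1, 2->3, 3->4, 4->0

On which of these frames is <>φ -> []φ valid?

(a), (c)

Frame correspondent (Sahlqvist): forall x forall y forall z (Rxy & Rxz -> y = z) — i.e. partial functionality.
(a): satisfies the condition.
(b): fails — w sees both v and w.
(c): satisfies the condition.
(d): fails — 2 sees both 1 and 3.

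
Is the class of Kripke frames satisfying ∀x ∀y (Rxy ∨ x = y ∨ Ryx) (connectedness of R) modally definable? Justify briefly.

Any modally definable frame class is closed under disjoint unions.
Take 2 disjoint single-world reflexive frames: each is trivially connected, but their disjoint union has 2 worlds with no edge between distinct components, so it is not connected.
Hence connectedness of R is not modally definable.

No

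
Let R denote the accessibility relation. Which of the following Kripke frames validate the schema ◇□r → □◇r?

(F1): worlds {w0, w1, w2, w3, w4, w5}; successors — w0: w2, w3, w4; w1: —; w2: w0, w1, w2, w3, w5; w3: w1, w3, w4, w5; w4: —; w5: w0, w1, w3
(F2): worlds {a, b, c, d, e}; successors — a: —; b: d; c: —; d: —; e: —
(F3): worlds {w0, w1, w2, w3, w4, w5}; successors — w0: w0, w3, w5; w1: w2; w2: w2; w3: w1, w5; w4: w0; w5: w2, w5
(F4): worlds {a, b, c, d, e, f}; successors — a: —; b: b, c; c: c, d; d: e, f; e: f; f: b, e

(F3)

This is the axiom for convergence; its first-order frame correspondent is ∀x ∀y ∀z (Rxy ∧ Rxz → ∃w (Ryw ∧ Rzw)).
(F1): fails — Rw0w4 and Rw0w4 but w4 and w4 have no common successor.
(F2): fails — Rbd and Rbd but d and d have no common successor.
(F3): ✓.
(F4): fails — Rcc and Rcd but c and d have no common successor.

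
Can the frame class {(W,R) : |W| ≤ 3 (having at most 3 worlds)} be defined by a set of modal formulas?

No

If a class were modally definable it would be closed under disjoint unions (Goldblatt–Thomason).
Any modal formula valid on each of 4 disjoint one-world frames is valid on their disjoint union (validity is preserved under disjoint unions). Each one-world frame has |W|=1≤3, but the union has |W|=4.
So no modal formula (or set of formulas) defines exactly the |W|≤3 frames.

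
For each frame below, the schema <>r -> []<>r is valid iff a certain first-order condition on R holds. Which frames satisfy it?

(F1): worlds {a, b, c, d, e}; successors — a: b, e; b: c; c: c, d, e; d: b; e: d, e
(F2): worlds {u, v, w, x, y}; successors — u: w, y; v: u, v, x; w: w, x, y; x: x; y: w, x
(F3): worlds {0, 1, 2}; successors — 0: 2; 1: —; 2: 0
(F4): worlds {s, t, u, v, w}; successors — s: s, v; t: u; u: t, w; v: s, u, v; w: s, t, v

none

Frame correspondent (Sahlqvist): forall x forall y forall z (Rxy & Rxz -> Ryz) — i.e. the Euclidean property.
(F1): fails — Rab and Rab but not Rbb.
(F2): fails — Ruy and Ruy but not Ryy.
(F3): fails — R02 and R02 but not R22.
(F4): fails — Rtu and Rtu but not Ruu.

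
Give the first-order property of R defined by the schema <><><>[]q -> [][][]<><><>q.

forall x forall y forall z ((x R^3 y & x R^3 z) -> exists w (yRw & z R^3 w))

This is a Sahlqvist (Geach-type) schema ◇^3□^1q → □^3◇^3q.
Minimal-valuation argument: fix x; take any y with xR^3y and any z with xR^3z. Set V(q) to the set of worlds R-reachable from y in exactly 1 step. Then □^1q holds at y, so the antecedent holds at x; validity forces ◇^3q at z, giving a w with zR^3w and yR^1w.
First-order correspondent: forall x forall y forall z ((x R^3 y & x R^3 z) -> exists w (yRw & z R^3 w)).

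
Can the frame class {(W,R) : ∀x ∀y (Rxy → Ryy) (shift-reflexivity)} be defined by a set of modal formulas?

Yes — defined by □(□r → r)

Yes: it is shift-reflexivity, defined by the T□ schema □(□r → r).
Suppose □(□r→r) is valid. Take Rxy and set V(r)={w : Ryw}. Then at y, □r holds; since □(□r→r) at x, □r→r at y, so r at y, i.e. Ryy.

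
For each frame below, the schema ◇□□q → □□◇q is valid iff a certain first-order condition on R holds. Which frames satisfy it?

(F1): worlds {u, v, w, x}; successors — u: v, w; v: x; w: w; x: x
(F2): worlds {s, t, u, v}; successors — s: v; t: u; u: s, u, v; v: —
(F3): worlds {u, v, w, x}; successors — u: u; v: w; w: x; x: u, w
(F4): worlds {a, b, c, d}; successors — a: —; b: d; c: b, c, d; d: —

The schema corresponds to a generalized confluence (Geach) condition: ∀x ∀y ∀z ((xRy ∧ xR²z) → ∃w (yR²w ∧ zRw)).
(F1): fails — uRv, uR²w but no t with vR²t and wRt.
(F2): fails — tRu, tR²v but no w with uR²w and vRw.
(F3): satisfies the condition.
(F4): fails — cRb, cR²b but no w with bR²w and bRw.
Valid on: (F3).

(F3)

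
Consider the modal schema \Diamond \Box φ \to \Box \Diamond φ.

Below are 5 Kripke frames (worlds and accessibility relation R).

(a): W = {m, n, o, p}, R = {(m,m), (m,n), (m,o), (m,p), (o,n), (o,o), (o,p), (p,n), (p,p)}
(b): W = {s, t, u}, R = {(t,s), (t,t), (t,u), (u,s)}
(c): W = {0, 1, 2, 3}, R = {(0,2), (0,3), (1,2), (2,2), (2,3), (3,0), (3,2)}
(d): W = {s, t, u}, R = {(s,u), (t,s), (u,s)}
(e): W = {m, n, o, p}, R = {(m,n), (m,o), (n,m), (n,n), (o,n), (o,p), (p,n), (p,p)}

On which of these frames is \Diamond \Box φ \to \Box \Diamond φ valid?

Frame correspondent (Sahlqvist): \forall x \forall y \forall z (Rxy \wedge Rxz \to \exists w (Ryw \wedge Rzw)) — i.e. convergence.
(a): fails — Rmo and Rmn but o and n have no common successor.
(b): fails — Rtt and Rts but t and s have no common successor.
(c): ✓.
(d): ✓.
(e): ✓.
Valid on: (c), (d), (e).

(c), (d), (e)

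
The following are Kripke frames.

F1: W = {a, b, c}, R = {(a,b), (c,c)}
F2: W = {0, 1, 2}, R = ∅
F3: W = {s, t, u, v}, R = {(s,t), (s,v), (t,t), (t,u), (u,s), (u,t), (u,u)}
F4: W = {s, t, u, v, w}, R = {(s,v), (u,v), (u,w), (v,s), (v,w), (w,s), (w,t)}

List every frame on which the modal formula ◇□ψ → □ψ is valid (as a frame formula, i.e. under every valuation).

F2

This is the axiom for the Euclidean property; its first-order frame correspondent is ∀x ∀y ∀z (Rxy ∧ Rxz → Ryz).
F1: fails — Rab and Rab but not Rbb.
F2: condition met.
F3: fails — Rsv and Rsv but not Rvv.
F4: fails — Rsv and Rsv but not Rvv.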